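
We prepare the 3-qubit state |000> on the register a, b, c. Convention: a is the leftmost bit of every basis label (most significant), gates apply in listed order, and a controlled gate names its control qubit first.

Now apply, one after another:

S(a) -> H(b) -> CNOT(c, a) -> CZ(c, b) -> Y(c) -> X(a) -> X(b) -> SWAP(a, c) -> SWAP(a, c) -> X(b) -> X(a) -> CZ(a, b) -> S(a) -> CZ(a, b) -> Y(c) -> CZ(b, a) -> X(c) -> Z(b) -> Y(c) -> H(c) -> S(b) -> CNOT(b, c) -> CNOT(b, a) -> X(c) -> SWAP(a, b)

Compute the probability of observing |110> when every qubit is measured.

A full measurement returns |110> with probability 1/4. Key observation: steps 6-11 multiply out to the identity, so the circuit reduces to the remaining gates.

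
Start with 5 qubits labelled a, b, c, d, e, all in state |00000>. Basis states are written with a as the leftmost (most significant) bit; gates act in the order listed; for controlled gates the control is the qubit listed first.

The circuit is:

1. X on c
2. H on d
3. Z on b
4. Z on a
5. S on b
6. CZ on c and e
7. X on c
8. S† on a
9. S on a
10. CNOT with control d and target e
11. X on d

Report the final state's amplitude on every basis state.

The resulting statevector has amplitude sqrt(2)/2 on |00001>, sqrt(2)/2 on |00010>, and 0 on every other basis state.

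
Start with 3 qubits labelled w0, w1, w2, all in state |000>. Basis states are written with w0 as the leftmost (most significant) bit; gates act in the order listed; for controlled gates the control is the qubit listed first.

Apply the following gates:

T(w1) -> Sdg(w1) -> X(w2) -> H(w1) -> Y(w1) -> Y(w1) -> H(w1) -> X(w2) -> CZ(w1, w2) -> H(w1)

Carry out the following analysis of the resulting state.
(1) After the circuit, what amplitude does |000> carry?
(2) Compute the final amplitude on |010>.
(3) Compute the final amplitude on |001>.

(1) |000> carries amplitude sqrt(2)/2 in the final state. Key observation: gates 3-8 undo each other exactly, leaving only the rest of the circuit to track.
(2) The final state's coefficient on |010> equals sqrt(2)/2.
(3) The final state's coefficient on |001> equals 0.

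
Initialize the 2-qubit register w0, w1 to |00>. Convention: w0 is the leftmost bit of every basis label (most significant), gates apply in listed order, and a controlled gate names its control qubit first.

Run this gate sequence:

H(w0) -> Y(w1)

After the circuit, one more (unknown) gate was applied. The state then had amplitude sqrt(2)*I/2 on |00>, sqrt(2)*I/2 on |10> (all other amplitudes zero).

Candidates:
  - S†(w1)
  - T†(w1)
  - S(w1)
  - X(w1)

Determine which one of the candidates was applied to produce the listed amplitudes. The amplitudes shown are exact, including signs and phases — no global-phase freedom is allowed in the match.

The applied gate was X(w1).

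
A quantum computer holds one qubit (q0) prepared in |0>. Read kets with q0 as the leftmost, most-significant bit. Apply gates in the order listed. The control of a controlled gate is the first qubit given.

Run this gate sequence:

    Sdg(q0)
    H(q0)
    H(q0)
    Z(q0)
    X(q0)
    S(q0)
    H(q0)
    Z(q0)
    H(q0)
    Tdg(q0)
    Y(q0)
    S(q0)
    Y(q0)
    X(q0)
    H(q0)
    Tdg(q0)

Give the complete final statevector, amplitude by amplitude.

After the circuit, the state carries amplitude -sqrt(2)/2 on |0>, -sqrt(2)*exp(3*I*pi/4)/2 on |1>.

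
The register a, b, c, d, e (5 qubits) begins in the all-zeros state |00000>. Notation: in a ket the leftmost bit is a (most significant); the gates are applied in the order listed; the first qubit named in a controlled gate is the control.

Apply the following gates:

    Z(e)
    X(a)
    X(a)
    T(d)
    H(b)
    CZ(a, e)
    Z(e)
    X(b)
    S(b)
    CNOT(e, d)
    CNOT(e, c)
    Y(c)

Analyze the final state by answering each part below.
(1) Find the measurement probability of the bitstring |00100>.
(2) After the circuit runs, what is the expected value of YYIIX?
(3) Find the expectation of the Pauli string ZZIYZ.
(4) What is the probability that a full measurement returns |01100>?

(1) A full measurement returns |00100> with probability 1/2. Key observation: steps 2-3 multiply out to the identity, so the circuit reduces to the remaining gates.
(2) In the final state, YYIIX has expectation 0.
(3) The expectation value of ZZIYZ is 0.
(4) The probability of measuring |01100> is 1/2.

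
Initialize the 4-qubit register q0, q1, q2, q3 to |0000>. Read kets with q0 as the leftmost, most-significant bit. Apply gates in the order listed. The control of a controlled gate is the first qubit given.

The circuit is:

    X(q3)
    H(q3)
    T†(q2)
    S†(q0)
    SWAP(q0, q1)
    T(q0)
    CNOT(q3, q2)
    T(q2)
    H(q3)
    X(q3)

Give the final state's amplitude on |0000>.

The amplitude on |0000> is 1/2.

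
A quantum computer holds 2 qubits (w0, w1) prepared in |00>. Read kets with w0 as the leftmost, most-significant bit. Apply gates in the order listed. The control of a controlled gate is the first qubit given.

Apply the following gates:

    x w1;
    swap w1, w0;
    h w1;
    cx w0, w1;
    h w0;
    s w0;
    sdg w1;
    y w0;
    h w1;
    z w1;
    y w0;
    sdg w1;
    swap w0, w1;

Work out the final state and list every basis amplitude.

The resulting statevector has amplitude sqrt(2)*(1 - I)/4 on |00>, sqrt(2)*(-1 - I)/4 on |01>, sqrt(2)*(-1 + I)/4 on |10>, sqrt(2)*(1 + I)/4 on |11>.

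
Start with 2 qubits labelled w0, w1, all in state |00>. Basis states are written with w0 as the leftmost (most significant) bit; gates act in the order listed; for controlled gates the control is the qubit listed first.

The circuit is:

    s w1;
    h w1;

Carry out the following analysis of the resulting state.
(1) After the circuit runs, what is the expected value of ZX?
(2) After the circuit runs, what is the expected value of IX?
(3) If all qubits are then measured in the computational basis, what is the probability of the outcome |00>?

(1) The expectation value of ZX is 1.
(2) The observable IX averages to 1.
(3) A full measurement returns |00> with probability 1/2.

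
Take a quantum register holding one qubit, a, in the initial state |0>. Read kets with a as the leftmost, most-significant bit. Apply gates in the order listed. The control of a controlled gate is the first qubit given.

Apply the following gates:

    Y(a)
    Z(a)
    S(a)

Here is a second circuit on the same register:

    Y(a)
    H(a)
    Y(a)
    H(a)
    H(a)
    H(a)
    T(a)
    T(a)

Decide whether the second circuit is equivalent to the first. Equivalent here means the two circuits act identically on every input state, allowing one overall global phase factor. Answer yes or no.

No: there is an input state on which the two circuits produce genuinely different outputs (not merely differing by a phase).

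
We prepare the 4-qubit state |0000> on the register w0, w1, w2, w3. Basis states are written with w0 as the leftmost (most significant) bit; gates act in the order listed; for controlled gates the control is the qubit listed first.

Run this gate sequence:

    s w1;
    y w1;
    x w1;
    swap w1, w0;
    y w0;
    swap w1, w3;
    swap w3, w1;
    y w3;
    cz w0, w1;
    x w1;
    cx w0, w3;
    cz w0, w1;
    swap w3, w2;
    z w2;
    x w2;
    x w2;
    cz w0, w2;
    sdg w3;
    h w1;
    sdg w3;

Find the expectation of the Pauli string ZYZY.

In the final state, ZYZY has expectation 0.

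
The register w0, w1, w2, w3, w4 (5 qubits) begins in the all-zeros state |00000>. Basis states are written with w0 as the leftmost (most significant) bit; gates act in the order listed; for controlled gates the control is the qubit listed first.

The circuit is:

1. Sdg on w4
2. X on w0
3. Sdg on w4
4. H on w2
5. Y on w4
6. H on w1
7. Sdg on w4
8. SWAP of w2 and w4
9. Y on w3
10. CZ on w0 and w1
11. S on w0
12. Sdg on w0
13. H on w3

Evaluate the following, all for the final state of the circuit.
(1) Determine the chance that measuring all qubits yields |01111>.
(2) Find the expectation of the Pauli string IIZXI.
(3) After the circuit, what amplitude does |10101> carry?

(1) Outcome |01111> occurs with probability 0. Key observation: steps 11-12 multiply out to the identity, so the circuit reduces to the remaining gates.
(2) The expectation value of IIZXI is 1.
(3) |10101> carries amplitude sqrt(2)*I/4 in the final state.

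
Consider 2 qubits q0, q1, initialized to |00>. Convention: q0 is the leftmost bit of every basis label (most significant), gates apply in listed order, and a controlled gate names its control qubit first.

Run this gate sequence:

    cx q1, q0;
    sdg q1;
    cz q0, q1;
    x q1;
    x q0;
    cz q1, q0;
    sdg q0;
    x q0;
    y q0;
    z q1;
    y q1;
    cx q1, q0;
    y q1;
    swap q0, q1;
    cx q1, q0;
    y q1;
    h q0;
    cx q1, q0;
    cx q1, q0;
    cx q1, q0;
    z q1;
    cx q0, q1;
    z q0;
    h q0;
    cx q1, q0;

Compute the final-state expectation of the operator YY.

The expectation value of YY is 1.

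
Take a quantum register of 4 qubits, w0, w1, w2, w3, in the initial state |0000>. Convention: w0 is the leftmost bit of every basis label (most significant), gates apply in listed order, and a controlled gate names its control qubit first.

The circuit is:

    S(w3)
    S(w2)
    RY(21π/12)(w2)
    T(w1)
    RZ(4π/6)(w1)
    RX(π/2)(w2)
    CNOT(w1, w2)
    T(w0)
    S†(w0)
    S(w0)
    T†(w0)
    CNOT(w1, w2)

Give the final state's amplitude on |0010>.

The final state's coefficient on |0010> equals sqrt(2)*(-sqrt(2 - sqrt(2))*exp(2*I*pi/3) + sqrt(sqrt(2) + 2)*exp(I*pi/6))/4. Key observation: the block from step 7 through step 12 cancels to the identity and can be dropped.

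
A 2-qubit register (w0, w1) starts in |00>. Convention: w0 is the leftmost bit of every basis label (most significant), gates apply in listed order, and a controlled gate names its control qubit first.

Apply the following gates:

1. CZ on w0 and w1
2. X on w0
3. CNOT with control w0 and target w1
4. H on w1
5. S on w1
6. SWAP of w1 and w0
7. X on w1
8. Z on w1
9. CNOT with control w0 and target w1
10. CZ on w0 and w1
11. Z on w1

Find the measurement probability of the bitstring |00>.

A full measurement returns |00> with probability 1/2.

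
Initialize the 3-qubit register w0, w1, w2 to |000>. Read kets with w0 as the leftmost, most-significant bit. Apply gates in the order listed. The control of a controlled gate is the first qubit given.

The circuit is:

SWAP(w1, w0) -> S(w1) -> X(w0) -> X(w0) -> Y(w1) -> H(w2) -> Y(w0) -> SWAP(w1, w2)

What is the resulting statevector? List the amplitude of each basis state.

The final amplitudes are -sqrt(2)/2 on |101>, -sqrt(2)/2 on |111>, and 0 on every other basis state. Key observation: gates 3-4 undo each other exactly, leaving only the rest of the circuit to track.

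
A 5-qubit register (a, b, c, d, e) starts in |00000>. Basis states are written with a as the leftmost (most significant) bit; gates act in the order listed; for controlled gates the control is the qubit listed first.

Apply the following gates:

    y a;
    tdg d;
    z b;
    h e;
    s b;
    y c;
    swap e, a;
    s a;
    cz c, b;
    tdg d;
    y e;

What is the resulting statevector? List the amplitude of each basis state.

The final amplitudes are sqrt(2)*I/2 on |00100>, -sqrt(2)/2 on |10100>, and 0 on every other basis state.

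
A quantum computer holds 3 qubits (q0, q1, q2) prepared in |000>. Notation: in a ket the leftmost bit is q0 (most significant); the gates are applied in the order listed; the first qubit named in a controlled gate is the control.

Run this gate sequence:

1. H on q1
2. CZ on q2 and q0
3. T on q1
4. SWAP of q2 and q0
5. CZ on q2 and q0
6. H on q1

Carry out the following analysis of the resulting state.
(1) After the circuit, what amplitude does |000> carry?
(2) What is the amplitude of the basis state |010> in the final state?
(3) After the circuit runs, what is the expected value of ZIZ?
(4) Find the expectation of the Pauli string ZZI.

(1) The amplitude on |000> is 1/2 + exp(I*pi/4)/2.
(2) |010> carries amplitude 1/2 - exp(I*pi/4)/2 in the final state.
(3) The expectation value of ZIZ is 1.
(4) In the final state, ZZI has expectation sqrt(2)/2.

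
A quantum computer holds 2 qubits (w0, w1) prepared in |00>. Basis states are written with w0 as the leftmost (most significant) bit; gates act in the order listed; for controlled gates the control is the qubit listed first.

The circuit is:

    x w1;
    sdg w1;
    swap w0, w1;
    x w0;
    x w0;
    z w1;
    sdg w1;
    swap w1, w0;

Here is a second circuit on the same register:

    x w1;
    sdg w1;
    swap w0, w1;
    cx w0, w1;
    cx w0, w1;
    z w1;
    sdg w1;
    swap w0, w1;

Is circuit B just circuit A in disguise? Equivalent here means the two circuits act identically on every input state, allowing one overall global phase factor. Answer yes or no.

Yes — the two circuits implement the same unitary up to a global phase.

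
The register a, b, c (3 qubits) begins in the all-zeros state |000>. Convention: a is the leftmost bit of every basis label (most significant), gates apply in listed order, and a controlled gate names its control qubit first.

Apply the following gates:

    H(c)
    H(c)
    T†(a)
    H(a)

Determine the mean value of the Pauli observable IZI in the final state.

The observable IZI averages to 1. Key observation: the block from step 1 through step 2 cancels to the identity and can be dropped.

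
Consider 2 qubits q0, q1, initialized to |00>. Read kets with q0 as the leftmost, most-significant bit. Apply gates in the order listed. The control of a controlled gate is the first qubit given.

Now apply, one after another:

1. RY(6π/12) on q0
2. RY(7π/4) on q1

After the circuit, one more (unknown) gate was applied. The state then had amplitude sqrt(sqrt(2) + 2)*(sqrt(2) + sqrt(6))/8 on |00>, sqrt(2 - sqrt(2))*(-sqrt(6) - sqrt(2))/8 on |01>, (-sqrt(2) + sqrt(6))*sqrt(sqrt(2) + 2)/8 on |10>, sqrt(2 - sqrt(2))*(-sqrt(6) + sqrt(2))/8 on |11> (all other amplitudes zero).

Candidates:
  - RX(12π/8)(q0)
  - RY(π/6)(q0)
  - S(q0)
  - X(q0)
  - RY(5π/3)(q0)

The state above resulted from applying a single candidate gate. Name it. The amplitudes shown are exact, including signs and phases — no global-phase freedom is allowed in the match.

The unique candidate consistent with the amplitudes is RY(5π/3)(q0).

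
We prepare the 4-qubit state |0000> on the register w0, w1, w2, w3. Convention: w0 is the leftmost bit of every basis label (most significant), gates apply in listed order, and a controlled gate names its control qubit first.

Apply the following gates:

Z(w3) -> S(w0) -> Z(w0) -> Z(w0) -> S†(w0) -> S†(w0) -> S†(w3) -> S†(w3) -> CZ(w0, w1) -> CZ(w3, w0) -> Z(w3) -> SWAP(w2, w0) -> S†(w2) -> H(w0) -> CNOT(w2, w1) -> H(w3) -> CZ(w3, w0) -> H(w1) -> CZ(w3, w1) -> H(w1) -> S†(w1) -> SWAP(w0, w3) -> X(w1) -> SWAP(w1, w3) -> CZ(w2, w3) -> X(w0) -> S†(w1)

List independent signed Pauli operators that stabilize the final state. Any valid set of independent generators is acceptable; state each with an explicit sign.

One valid set of independent stabilizer generators is +XZIY, +IYIZ, +ZIIZ, +IIZI (any independent generating set of the same group is equally correct).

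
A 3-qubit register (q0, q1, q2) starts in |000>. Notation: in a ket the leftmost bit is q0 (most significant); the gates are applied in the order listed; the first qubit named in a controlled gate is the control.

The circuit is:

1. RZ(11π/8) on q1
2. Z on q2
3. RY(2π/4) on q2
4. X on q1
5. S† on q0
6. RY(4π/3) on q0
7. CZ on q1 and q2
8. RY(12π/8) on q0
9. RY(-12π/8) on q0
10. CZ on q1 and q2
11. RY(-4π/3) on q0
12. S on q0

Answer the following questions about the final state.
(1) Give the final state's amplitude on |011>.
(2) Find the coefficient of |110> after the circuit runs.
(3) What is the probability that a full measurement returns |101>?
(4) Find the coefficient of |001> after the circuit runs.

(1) The amplitude on |011> is -sqrt(2)*exp(5*I*pi/16)/2. Key observation: gates 5-12 undo each other exactly, leaving only the rest of the circuit to track.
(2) |110> carries amplitude 0 in the final state.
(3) The probability of measuring |101> is 0.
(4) |001> carries amplitude 0 in the final state.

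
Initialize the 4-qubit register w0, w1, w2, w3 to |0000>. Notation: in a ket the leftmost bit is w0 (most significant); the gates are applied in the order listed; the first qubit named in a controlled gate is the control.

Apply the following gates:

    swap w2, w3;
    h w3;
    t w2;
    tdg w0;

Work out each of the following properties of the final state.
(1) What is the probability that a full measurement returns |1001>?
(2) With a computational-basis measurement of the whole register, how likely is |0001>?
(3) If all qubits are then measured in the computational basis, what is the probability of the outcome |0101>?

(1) A full measurement returns |1001> with probability 0.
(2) A full measurement returns |0001> with probability 1/2.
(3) A full measurement returns |0101> with probability 0.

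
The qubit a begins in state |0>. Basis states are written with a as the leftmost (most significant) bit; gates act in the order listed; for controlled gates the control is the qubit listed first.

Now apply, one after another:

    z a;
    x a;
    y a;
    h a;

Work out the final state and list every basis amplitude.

The resulting statevector has amplitude -sqrt(2)*I/2 on |0>, -sqrt(2)*I/2 on |1>.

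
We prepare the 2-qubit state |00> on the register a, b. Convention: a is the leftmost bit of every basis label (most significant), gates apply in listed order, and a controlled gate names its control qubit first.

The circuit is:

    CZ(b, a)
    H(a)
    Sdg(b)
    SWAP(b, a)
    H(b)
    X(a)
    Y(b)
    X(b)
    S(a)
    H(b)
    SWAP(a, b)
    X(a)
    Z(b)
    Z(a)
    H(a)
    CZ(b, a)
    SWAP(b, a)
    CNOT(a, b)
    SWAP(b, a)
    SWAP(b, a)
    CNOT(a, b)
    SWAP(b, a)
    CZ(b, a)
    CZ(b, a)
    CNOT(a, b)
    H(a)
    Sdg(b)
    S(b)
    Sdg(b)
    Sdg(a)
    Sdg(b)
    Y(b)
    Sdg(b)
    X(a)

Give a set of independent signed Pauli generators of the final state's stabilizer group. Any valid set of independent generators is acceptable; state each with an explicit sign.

One valid set of independent stabilizer generators is -YI, -IZ (any independent generating set of the same group is equally correct). Key observation: gates 16-23 undo each other exactly, leaving only the rest of the circuit to track.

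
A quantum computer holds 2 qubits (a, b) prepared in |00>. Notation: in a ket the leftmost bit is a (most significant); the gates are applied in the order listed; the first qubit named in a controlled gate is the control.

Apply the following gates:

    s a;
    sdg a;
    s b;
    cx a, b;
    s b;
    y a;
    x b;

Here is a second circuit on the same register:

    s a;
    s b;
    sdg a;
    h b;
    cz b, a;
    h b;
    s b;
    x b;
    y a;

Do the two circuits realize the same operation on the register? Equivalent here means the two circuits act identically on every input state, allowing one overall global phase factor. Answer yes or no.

Yes, they are equivalent — the unitaries differ by at most a global phase.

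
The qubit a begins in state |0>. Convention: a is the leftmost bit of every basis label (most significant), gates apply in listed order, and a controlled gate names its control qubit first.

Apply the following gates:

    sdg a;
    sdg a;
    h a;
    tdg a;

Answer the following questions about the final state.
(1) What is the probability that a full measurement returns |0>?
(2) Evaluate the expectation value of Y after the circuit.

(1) The probability of measuring |0> is 1/2.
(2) The observable Y averages to -sqrt(2)/2.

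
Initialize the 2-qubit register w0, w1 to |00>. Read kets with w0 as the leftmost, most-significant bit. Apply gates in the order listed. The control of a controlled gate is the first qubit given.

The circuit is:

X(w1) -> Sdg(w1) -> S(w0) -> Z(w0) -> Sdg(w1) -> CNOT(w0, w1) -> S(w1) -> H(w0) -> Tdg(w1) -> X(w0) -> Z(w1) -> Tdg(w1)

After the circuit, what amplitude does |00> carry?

The final state's coefficient on |00> equals 0.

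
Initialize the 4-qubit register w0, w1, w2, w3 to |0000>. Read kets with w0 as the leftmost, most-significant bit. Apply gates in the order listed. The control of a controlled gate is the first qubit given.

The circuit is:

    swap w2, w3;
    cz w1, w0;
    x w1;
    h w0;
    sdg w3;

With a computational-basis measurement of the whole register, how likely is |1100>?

The probability of measuring |1100> is 1/2.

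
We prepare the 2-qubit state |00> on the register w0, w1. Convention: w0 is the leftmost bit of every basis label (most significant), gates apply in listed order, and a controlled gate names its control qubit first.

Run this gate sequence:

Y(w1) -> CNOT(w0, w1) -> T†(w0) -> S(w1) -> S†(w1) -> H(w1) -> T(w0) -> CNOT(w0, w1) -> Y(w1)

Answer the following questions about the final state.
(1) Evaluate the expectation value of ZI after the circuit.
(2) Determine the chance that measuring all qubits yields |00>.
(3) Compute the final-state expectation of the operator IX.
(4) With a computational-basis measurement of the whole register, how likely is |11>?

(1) In the final state, ZI has expectation 1.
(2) A full measurement returns |00> with probability 1/2.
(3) In the final state, IX has expectation 1.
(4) A full measurement returns |11> with probability 0.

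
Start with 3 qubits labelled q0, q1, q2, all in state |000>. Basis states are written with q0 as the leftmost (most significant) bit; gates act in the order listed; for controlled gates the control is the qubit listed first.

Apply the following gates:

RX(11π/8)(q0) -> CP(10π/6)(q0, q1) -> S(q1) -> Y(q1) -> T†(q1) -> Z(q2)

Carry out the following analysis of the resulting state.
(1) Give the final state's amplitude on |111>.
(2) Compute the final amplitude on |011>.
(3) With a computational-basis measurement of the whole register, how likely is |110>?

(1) The final state's coefficient on |111> equals 0.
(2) The final state's coefficient on |011> equals 0.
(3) A full measurement returns |110> with probability sin(5*pi/16)**2.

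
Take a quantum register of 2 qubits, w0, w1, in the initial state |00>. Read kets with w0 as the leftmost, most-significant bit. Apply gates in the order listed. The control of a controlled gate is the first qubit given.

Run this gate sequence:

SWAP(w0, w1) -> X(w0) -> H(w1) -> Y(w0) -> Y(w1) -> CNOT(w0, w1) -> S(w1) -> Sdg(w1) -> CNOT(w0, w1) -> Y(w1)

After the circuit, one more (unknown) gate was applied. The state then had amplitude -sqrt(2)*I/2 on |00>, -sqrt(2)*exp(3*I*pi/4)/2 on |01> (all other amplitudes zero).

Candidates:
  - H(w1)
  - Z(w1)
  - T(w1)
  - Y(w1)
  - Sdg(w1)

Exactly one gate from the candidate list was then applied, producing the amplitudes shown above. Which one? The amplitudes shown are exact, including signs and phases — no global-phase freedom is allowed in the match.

It was T(w1) that produced the state shown.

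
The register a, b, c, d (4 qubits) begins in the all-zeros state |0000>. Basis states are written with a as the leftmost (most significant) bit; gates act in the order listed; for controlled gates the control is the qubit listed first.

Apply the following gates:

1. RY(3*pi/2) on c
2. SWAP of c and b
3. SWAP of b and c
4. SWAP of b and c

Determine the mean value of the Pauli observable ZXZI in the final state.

In the final state, ZXZI has expectation -1. Key observation: gates 3-4 undo each other exactly, leaving only the rest of the circuit to track.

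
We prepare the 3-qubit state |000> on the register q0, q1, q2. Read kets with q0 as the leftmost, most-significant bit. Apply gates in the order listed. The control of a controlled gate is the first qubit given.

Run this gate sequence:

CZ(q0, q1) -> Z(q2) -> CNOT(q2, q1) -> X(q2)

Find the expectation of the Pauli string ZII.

The expectation value of ZII is 1.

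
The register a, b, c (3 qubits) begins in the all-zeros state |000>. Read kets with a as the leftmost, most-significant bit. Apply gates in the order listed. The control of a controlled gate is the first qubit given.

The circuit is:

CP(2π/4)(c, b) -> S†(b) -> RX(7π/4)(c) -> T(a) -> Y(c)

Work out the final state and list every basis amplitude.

The resulting statevector has amplitude -sqrt(2 - sqrt(2))/2 on |000>, -I*sqrt(sqrt(2) + 2)/2 on |001>, and 0 on every other basis state.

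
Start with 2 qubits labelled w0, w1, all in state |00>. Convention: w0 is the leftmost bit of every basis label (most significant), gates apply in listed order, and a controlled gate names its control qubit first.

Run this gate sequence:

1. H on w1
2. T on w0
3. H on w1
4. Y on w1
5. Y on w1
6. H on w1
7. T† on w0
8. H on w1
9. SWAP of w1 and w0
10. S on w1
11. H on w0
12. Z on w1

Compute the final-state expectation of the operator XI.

The expectation value of XI is 1.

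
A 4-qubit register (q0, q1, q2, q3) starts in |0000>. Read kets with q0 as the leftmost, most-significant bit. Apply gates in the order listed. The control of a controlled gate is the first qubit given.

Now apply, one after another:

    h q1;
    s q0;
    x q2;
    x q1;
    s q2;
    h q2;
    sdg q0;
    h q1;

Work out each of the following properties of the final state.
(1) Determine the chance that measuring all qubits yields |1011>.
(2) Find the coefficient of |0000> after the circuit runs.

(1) Outcome |1011> occurs with probability 0.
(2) The amplitude on |0000> is sqrt(2)*I/2.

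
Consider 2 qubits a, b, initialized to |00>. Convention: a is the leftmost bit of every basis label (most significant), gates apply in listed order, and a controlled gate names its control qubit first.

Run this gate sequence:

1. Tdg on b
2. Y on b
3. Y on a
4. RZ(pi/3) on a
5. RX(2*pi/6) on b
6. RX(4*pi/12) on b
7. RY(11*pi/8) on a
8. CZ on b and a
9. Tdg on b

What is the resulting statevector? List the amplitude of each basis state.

After the circuit, the state carries amplitude -sqrt(3)*exp(2*I*pi/3)*sin(5*pi/16)/2 on |00>, -exp(11*I*pi/12)*sin(5*pi/16)/2 on |01>, -sqrt(3)*exp(2*I*pi/3)*cos(5*pi/16)/2 on |10>, exp(11*I*pi/12)*cos(5*pi/16)/2 on |11>.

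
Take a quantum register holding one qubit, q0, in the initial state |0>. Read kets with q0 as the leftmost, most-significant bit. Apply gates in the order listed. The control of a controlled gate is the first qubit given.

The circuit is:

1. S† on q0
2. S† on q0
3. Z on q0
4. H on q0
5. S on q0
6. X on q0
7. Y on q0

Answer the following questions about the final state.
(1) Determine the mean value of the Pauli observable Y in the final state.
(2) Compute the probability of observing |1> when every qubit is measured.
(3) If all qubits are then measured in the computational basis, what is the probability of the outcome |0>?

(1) The observable Y averages to -1.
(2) The probability of measuring |1> is 1/2.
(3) The probability of measuring |0> is 1/2.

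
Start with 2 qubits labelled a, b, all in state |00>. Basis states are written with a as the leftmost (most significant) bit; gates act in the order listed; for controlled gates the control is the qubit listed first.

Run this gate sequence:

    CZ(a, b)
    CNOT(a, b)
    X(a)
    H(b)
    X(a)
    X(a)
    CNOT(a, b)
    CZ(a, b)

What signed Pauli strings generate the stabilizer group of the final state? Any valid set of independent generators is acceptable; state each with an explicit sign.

The stabilizer group can be generated by -IX, -ZI, among other valid generating sets.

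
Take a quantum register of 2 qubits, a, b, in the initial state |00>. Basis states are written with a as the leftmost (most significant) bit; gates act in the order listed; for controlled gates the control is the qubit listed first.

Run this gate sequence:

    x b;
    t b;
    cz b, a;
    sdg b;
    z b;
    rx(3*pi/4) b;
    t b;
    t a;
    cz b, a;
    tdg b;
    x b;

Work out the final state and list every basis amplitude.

The final amplitudes are sqrt(2 - sqrt(2))*exp(3*I*pi/4)/2 on |00>, sqrt(sqrt(2) + 2)*exp(I*pi/4)/2 on |01>, 0 on |10>, 0 on |11>.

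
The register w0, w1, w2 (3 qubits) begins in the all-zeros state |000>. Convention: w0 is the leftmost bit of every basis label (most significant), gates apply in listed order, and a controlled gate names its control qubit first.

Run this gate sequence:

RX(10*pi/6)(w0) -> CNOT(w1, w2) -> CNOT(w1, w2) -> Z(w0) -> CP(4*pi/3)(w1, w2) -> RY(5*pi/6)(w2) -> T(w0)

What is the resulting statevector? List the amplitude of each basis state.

The final amplitudes are -3*sqrt(2)/8 + sqrt(6)/8 on |000>, -3*sqrt(2)/8 - sqrt(6)/8 on |001>, 0 on |010>, 0 on |011>, (-sqrt(2) + sqrt(6))*exp(3*I*pi/4)/8 on |100>, (sqrt(2) + sqrt(6))*exp(3*I*pi/4)/8 on |101>, 0 on |110>, 0 on |111>. Key observation: steps 2-3 multiply out to the identity, so the circuit reduces to the remaining gates.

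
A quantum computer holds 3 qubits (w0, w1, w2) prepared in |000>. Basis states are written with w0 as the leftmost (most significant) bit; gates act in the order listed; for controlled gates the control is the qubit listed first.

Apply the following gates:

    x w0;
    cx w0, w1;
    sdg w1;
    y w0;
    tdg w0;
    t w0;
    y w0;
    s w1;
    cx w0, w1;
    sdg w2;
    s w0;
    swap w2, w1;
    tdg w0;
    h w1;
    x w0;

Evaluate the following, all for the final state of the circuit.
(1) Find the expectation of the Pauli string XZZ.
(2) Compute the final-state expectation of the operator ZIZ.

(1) The observable XZZ averages to 0. Key observation: the block from step 2 through step 9 cancels to the identity and can be dropped.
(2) The observable ZIZ averages to 1.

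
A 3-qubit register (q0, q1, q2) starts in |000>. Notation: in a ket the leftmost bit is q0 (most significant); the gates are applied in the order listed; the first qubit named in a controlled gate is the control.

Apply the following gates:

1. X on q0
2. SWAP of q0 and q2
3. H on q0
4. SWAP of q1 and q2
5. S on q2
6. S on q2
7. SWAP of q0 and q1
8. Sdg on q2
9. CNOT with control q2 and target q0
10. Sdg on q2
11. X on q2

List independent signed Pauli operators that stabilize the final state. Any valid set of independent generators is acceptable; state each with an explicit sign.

One valid set of independent stabilizer generators is +IXI, -ZII, -IIZ (any independent generating set of the same group is equally correct).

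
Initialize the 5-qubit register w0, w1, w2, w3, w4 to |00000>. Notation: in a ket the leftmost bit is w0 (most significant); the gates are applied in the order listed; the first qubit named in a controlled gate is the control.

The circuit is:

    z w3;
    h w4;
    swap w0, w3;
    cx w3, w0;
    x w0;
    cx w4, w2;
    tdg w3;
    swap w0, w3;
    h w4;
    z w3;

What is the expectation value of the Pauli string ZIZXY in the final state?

The expectation value of ZIZXY is 0.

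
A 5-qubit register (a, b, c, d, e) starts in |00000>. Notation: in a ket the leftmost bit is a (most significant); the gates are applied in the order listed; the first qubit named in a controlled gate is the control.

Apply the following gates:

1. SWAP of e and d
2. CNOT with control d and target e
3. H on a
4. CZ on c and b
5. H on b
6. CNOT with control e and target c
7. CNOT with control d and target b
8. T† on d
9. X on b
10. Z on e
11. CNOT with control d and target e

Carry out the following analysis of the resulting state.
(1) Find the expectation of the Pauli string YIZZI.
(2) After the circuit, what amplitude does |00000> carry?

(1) The observable YIZZI averages to 0.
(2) The amplitude on |00000> is 1/2.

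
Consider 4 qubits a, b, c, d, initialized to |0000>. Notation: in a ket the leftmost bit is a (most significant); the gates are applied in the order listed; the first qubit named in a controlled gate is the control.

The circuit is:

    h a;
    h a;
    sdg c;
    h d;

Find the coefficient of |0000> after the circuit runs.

|0000> carries amplitude sqrt(2)/2 in the final state. Key observation: gates 1-2 undo each other exactly, leaving only the rest of the circuit to track.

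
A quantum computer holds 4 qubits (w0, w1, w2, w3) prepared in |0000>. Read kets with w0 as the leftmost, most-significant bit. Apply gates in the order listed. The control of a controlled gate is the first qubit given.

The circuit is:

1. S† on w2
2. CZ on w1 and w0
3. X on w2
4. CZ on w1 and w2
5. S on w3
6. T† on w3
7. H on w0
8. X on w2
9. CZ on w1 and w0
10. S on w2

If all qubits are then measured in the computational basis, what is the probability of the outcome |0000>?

Outcome |0000> occurs with probability 1/2.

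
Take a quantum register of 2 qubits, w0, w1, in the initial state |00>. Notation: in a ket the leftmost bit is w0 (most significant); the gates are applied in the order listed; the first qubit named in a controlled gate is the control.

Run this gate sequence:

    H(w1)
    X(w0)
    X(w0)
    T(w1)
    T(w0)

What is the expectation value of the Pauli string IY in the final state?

The expectation value of IY is sqrt(2)/2. Key observation: gates 2-3 undo each other exactly, leaving only the rest of the circuit to track.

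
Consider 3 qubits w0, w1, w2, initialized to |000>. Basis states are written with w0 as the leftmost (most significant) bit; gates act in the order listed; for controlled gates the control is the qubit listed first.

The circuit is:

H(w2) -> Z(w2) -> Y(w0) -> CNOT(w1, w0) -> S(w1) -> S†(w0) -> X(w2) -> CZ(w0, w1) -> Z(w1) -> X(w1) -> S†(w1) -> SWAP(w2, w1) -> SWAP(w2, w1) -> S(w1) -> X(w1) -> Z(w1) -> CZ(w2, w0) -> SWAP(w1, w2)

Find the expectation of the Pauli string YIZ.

The expectation value of YIZ is 0. Key observation: the block from step 9 through step 16 cancels to the identity and can be dropped.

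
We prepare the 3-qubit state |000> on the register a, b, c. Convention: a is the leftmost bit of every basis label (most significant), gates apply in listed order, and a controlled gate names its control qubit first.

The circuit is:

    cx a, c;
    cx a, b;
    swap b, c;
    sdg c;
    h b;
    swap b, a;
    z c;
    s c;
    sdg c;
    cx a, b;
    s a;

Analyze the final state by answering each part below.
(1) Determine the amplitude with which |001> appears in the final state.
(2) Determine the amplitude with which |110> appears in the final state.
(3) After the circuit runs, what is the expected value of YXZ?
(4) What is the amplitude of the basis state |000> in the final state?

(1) The final state's coefficient on |001> equals 0.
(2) |110> carries amplitude sqrt(2)*I/2 in the final state.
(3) In the final state, YXZ has expectation 1.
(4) The final state's coefficient on |000> equals sqrt(2)/2.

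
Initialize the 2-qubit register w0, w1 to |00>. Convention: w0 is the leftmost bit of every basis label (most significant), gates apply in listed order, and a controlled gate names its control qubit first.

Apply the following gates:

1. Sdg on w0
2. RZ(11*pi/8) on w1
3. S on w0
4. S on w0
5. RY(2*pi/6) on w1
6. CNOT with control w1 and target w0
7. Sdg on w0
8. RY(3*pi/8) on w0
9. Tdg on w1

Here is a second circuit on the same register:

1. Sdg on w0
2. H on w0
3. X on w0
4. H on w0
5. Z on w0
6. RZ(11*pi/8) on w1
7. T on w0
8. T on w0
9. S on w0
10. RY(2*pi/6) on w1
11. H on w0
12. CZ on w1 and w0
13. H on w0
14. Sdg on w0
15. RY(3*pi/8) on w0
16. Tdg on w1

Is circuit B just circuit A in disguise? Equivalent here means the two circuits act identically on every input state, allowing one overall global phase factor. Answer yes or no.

Yes, they are equivalent — the unitaries differ by at most a global phase.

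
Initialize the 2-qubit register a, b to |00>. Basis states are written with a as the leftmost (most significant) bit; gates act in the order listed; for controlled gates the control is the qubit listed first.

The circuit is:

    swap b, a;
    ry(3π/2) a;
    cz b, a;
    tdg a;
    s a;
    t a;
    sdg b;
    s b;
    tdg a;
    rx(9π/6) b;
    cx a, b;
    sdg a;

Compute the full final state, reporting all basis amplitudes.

After the circuit, the state carries amplitude 1/2 on |00>, I/2 on |01>, -exp(I*pi/4)/2 on |10>, exp(3*I*pi/4)/2 on |11>. Key observation: the block from step 6 through step 9 cancels to the identity and can be dropped.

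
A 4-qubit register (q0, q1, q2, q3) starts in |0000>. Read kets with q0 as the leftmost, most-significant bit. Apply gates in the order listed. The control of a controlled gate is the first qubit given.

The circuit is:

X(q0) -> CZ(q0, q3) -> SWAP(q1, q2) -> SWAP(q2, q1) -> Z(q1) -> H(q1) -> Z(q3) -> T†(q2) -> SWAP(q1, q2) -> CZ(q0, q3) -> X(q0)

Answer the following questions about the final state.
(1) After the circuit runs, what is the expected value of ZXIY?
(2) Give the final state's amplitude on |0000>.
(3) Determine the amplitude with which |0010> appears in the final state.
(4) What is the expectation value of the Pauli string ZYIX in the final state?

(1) In the final state, ZXIY has expectation 0.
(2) The final state's coefficient on |0000> equals sqrt(2)/2.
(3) The final state's coefficient on |0010> equals sqrt(2)/2.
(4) The observable ZYIX averages to 0.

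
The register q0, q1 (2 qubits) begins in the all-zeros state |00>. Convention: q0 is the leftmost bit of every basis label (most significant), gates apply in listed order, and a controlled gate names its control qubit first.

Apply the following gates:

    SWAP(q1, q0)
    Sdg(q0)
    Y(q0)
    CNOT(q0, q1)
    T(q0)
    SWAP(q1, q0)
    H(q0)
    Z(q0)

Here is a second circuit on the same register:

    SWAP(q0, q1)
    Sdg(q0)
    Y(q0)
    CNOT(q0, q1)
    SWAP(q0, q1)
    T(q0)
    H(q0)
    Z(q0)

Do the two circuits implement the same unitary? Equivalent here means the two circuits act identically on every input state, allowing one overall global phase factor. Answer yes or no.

No, they are not equivalent — no single phase factor reconciles the two unitaries.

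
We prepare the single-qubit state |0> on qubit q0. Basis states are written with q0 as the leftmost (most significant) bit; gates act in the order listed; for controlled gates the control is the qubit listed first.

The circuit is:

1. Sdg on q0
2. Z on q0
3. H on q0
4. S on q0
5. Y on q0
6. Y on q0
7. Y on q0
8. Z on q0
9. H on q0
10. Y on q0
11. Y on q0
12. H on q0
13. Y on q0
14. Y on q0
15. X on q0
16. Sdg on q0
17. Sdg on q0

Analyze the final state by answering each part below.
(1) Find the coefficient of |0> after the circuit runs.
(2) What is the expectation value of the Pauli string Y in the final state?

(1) |0> carries amplitude -sqrt(2)*I/2 in the final state.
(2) In the final state, Y has expectation -1.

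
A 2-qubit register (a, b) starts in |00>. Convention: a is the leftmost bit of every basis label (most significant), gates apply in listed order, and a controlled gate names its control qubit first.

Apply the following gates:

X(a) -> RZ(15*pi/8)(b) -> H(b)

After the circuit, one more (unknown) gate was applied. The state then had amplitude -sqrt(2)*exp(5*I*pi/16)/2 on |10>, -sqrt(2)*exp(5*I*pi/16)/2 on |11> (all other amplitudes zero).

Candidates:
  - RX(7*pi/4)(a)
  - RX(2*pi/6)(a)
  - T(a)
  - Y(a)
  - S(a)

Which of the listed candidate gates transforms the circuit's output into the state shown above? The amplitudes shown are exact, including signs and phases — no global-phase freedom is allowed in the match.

It was T(a) that produced the state shown.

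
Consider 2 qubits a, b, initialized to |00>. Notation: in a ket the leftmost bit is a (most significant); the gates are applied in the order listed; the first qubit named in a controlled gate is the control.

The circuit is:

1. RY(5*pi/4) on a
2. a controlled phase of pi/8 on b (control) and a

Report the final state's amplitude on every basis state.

The final amplitudes are -sqrt(2 - sqrt(2))/2 on |00>, 0 on |01>, sqrt(sqrt(2) + 2)/2 on |10>, 0 on |11>.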